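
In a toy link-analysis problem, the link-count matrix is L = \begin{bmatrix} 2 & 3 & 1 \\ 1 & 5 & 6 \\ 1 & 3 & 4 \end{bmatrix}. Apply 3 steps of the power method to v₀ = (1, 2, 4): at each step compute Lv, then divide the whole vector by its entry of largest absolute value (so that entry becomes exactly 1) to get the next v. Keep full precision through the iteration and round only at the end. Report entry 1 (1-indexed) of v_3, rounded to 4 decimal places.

0.4909

Lv0 = (12.00000, 35.00000, 23.00000); divide by 35.00000 → v1 = (0.34286, 1.00000, 0.65714)
Lv1 = (4.34286, 9.28571, 5.97143); divide by 9.28571 → v2 = (0.46769, 1.00000, 0.64308)
Lv2 = (4.57846, 9.32615, 6.04000); divide by 9.32615 → v3 = (0.49093, 1.00000, 0.64764)
Requested entry of v3: 1488/3031 = 0.4909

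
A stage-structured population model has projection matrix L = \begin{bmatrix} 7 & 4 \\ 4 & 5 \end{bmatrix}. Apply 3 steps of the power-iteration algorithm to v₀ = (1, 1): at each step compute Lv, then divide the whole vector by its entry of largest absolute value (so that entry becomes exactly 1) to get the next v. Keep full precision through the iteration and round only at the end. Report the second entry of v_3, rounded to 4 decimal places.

0.7820

Lv0 = (11.00000, 9.00000); divide by 11.00000 → v1 = (1.00000, 0.81818)
Lv1 = (10.27273, 8.09091); divide by 10.27273 → v2 = (1.00000, 0.78761)
Lv2 = (10.15044, 7.93805); divide by 10.15044 → v3 = (1.00000, 0.78204)
Requested entry of v3: 897/1147 = 0.7820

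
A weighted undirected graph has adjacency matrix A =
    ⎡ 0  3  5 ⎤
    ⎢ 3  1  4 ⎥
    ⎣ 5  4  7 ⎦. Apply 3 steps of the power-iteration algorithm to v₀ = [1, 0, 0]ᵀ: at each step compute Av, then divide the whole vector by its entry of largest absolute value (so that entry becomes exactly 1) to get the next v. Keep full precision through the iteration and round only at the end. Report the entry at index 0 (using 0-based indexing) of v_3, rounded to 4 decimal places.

0.5144

Av0 = (0.00000, 3.00000, 5.00000); divide by 5.00000 → v1 = (0.00000, 0.60000, 1.00000)
Av1 = (6.80000, 4.60000, 9.40000); divide by 9.40000 → v2 = (0.72340, 0.48936, 1.00000)
Av2 = (6.46809, 6.65957, 12.57447); divide by 12.57447 → v3 = (0.51438, 0.52961, 1.00000)
Requested entry of v3: 304/591 = 0.5144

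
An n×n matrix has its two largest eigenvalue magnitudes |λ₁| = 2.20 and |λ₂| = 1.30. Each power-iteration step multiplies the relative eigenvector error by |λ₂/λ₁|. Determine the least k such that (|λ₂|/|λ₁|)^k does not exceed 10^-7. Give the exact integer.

31

|λ₂/λ₁| = 1.30/2.20 = 0.59091
Need k ≥ ln(10^-7) / ln(0.59091) = -16.1181 / -0.5261 ≈ 30.637
Smallest integer k satisfying the bound: 31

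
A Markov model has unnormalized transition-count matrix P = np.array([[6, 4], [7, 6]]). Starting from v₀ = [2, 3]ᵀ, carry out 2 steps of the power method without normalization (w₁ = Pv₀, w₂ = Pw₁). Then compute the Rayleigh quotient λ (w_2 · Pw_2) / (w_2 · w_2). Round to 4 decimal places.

w1 = Pv₀ = (24, 32)
w2 = Pw1 = (272, 360)
Pw2 = (3072, 4064)
w2·Pw2 = 272·3072 + 360·4064 = 2298624; w2·w2 = 272·272 + 360·360 = 203584
λ ≈ 2298624/203584 = 11.2908

λ ≈ 11.2908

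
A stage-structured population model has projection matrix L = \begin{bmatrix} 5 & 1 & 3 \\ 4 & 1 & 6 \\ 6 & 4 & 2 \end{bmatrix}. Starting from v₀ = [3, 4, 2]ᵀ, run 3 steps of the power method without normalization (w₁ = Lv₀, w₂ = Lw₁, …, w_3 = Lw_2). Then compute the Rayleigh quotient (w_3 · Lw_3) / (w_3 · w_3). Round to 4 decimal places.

w1 = Lv₀ = (25, 28, 38)
w2 = Lw1 = (267, 356, 338)
w3 = Lw2 = (2705, 3452, 3702)
Lw3 = (28083, 36484, 37442)
w3·Lw3 = 2705·28083 + 3452·36484 + 3702·37442 = 340517567; w3·w3 = 2705·2705 + 3452·3452 + 3702·3702 = 32938133
λ ≈ 340517567/32938133 = 10.3381

10.3381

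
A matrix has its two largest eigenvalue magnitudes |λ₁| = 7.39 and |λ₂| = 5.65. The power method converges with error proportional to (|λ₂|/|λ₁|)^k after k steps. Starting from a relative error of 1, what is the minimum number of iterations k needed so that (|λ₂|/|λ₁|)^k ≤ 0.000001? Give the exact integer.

|λ₂/λ₁| = 5.65/7.39 = 0.76455
Need k ≥ ln(0.000001) / ln(0.76455) = -13.8155 / -0.2685 ≈ 51.460
Smallest integer k satisfying the bound: 52

52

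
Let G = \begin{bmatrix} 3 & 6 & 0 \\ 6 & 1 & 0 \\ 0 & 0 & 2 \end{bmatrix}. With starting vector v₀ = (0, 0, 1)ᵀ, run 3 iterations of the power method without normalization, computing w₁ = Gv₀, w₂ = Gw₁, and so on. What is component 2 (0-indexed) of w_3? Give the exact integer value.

8

w1 = Gv₀ = (0, 0, 2)
w2 = Gw1 = (0, 0, 4)
w3 = Gw2 = (0, 0, 8)
The requested component of w3 is 8.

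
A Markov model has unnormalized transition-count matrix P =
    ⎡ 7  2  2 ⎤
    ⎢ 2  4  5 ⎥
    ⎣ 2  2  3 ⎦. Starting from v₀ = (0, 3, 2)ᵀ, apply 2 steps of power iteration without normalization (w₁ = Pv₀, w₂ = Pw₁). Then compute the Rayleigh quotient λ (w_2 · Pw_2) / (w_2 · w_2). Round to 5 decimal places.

w1 = Pv₀ = (10, 22, 12)
w2 = Pw1 = (138, 168, 100)
Pw2 = (1502, 1448, 912)
w2·Pw2 = 138·1502 + 168·1448 + 100·912 = 541740; w2·w2 = 138·138 + 168·168 + 100·100 = 57268
λ ≈ 541740/57268 = 9.45973

λ ≈ 9.45973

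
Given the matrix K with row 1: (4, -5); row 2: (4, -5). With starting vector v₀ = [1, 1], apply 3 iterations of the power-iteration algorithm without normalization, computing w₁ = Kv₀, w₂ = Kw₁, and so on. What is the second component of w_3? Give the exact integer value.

w1 = Kv₀ = (4·1 + (-5)·1; 4·1 + (-5)·1) = (-1, -1)
w2 = Kw1 = (4·(-1) + (-5)·(-1); 4·(-1) + (-5)·(-1)) = (1, 1)
w3 = Kw2 = (-1, -1)
The requested component of w3 is -1.

-1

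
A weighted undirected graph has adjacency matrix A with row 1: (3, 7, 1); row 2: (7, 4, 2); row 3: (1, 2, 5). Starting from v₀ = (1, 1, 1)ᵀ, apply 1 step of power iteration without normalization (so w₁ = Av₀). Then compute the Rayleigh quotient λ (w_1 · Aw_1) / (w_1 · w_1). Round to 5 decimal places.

λ ≈ 11.16667

w1 = Av₀ = (11, 13, 8)
Aw1 = (132, 145, 77)
w1·Aw1 = 11·132 + 13·145 + 8·77 = 3953; w1·w1 = 11·11 + 13·13 + 8·8 = 354
λ ≈ 3953/354 = 11.16667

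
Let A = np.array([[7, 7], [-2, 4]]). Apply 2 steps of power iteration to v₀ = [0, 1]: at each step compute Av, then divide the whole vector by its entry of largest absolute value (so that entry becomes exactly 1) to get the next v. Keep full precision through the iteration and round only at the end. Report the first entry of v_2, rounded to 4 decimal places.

1.0000

Av0 = (7.00000, 4.00000); divide by 7.00000 → v1 = (1.00000, 0.57143)
Av1 = (11.00000, 0.28571); divide by 11.00000 → v2 = (1.00000, 0.02597)
Requested entry of v2: 77/77 = 1.0000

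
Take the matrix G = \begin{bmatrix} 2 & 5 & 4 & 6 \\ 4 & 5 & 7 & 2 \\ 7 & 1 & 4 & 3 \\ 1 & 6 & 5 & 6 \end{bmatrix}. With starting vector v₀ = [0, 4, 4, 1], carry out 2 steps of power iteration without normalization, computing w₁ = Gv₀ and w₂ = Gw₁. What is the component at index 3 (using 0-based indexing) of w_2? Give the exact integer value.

w1 = Gv₀ = (2·0 + 5·4 + 4·4 + 6·1; 4·0 + 5·4 + 7·4 + 2·1; 7·0 + 1·4 + 4·4 + 3·1; 1·0 + 6·4 + 5·4 + 6·1) = (42, 50, 23, 50)
w2 = Gw1 = (2·42 + 5·50 + 4·23 + 6·50; 4·42 + 5·50 + 7·23 + 2·50; 7·42 + 1·50 + 4·23 + 3·50; 1·42 + 6·50 + 5·23 + 6·50) = (726, 679, 586, 757)
The requested component of w2 is 757.

757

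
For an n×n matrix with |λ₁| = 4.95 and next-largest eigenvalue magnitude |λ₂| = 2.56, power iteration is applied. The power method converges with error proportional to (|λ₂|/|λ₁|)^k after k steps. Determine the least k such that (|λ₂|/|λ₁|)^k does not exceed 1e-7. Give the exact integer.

25

|λ₂/λ₁| = 2.56/4.95 = 0.51717
Need k ≥ ln(1e-7) / ln(0.51717) = -16.1181 / -0.6594 ≈ 24.444
Smallest integer k satisfying the bound: 25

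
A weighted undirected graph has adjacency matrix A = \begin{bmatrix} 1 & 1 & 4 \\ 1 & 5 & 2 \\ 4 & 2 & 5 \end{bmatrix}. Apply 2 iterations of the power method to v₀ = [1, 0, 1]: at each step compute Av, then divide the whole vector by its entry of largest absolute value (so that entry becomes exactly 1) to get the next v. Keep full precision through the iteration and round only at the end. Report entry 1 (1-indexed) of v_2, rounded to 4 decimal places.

0.6197

Av0 = (5.00000, 3.00000, 9.00000); divide by 9.00000 → v1 = (0.55556, 0.33333, 1.00000)
Av1 = (4.88889, 4.22222, 7.88889); divide by 7.88889 → v2 = (0.61972, 0.53521, 1.00000)
Requested entry of v2: 44/71 = 0.6197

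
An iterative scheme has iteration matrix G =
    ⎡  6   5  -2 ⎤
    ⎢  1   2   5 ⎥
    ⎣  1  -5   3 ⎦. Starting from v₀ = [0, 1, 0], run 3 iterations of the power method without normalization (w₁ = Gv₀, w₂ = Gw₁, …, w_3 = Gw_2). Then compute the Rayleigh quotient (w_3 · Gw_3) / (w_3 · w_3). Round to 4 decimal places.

3.6306

w1 = Gv₀ = (5, 2, -5)
w2 = Gw1 = (50, -16, -20)
w3 = Gw2 = (260, -82, 70)
Gw3 = (1010, 446, 880)
w3·Gw3 = 260·1010 + (-82)·446 + 70·880 = 287628; w3·w3 = 260·260 + (-82)·(-82) + 70·70 = 79224
λ ≈ 287628/79224 = 3.6306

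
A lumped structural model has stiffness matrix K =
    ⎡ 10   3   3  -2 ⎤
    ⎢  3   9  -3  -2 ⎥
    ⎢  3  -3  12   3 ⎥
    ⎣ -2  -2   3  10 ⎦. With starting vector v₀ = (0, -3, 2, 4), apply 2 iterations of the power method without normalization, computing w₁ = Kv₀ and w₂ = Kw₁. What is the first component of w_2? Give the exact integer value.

-202

w1 = Kv₀ = (10·0 + 3·(-3) + 3·2 + (-2)·4; 3·0 + 9·(-3) + (-3)·2 + (-2)·4; 3·0 + (-3)·(-3) + 12·2 + 3·4; (-2)·0 + (-2)·(-3) + 3·2 + 10·4) = (-11, -41, 45, 52)
w2 = Kw1 = (10·(-11) + 3·(-41) + 3·45 + (-2)·52; 3·(-11) + 9·(-41) + (-3)·45 + (-2)·52; 3·(-11) + (-3)·(-41) + 12·45 + 3·52; (-2)·(-11) + (-2)·(-41) + 3·45 + 10·52) = (-202, -641, 786, 759)
The requested component of w2 is -202.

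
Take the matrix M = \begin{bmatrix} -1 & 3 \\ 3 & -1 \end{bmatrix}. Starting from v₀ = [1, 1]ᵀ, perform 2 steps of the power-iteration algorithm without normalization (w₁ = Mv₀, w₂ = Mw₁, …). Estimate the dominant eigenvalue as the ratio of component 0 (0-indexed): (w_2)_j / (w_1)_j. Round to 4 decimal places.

w1 = Mv₀ = (2, 2)
w2 = Mw1 = (4, 4)
Ratio at component: 4 / 2 = 2.0000

λ ≈ 2.0000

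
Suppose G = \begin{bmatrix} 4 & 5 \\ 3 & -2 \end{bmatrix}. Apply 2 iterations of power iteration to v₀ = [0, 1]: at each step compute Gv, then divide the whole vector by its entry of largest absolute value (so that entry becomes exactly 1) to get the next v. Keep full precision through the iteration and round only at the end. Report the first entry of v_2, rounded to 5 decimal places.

0.52632

Gv0 = (5.000000, -2.000000); divide by 5.000000 → v1 = (1.000000, -0.400000)
Gv1 = (2.000000, 3.800000); divide by 3.800000 → v2 = (0.526316, 1.000000)
Requested entry of v2: 10/19 = 0.52632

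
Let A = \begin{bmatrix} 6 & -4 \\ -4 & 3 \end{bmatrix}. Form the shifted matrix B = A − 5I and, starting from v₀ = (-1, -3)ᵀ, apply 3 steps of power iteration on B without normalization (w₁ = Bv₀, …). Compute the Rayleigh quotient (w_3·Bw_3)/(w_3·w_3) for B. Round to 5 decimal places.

B = A − 5I has rows (1, -4); (-4, -2)
w1 = Bv₀ = (1·(-1) + (-4)·(-3); (-4)·(-1) + (-2)·(-3)) = (11, 10)
w2 = Bw1 = (1·11 + (-4)·10; (-4)·11 + (-2)·10) = (-29, -64)
w3 = Bw2 = (227, 244)
Bw3 = (-749, -1396)
w3·Bw3 = -510647; w3·w3 = 111065; μ ≈ -510647/111065 = -4.59773

μ ≈ -4.59773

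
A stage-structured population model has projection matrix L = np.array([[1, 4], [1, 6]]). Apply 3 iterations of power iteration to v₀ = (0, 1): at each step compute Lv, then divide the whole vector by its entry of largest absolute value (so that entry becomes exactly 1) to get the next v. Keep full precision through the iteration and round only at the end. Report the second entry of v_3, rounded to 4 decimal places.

Lv0 = (4.00000, 6.00000); divide by 6.00000 → v1 = (0.66667, 1.00000)
Lv1 = (4.66667, 6.66667); divide by 6.66667 → v2 = (0.70000, 1.00000)
Lv2 = (4.70000, 6.70000); divide by 6.70000 → v3 = (0.70149, 1.00000)
Requested entry of v3: 268/268 = 1.0000

1.0000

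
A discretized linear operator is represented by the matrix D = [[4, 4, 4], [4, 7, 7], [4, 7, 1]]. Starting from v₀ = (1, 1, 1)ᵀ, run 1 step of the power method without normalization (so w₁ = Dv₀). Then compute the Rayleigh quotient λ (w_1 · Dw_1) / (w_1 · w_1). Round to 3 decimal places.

14.529

w1 = Dv₀ = (12, 18, 12)
Dw1 = (168, 258, 186)
w1·Dw1 = 12·168 + 18·258 + 12·186 = 8892; w1·w1 = 12·12 + 18·18 + 12·12 = 612
λ ≈ 8892/612 = 14.529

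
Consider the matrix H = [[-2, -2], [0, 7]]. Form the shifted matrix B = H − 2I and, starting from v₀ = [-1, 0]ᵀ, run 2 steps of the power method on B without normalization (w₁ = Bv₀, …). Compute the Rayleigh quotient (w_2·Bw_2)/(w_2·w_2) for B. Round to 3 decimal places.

-4.000

B = H − 2I has rows (-4, -2); (0, 5)
w1 = Bv₀ = ((-4)·(-1) + (-2)·0; 0·(-1) + 5·0) = (4, 0)
w2 = Bw1 = ((-4)·4 + (-2)·0; 0·4 + 5·0) = (-16, 0)
Bw2 = (64, 0)
w2·Bw2 = -1024; w2·w2 = 256; μ ≈ -1024/256 = -4.000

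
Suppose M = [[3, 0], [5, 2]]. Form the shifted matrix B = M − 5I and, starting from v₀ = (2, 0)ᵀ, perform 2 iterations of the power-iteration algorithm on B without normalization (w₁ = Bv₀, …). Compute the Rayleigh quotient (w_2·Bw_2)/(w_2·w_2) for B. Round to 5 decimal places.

B = M − 5I has rows (-2, 0); (5, -3)
w1 = Bv₀ = (-4, 10)
w2 = Bw1 = (8, -50)
Bw2 = (-16, 190)
w2·Bw2 = -9628; w2·w2 = 2564; μ ≈ -9628/2564 = -3.75507

μ ≈ -3.75507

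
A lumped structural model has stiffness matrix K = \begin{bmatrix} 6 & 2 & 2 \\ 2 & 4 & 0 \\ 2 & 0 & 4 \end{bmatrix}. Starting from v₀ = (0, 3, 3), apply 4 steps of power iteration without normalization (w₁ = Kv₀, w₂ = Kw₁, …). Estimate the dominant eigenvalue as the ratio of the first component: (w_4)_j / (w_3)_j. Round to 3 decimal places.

w1 = Kv₀ = (12, 12, 12)
w2 = Kw1 = (120, 72, 72)
w3 = Kw2 = (1008, 528, 528)
w4 = Kw3 = (8160, 4128, 4128)
Ratio at component: 8160 / 1008 = 8.095

λ ≈ 8.095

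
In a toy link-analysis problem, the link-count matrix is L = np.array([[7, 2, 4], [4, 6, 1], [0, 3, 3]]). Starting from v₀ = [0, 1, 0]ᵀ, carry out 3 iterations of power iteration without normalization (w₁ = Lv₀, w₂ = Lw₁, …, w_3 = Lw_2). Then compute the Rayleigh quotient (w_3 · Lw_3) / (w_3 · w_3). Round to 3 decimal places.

w1 = Lv₀ = (2, 6, 3)
w2 = Lw1 = (38, 47, 27)
w3 = Lw2 = (468, 461, 222)
Lw3 = (5086, 4860, 2049)
w3·Lw3 = 468·5086 + 461·4860 + 222·2049 = 5075586; w3·w3 = 468·468 + 461·461 + 222·222 = 480829
λ ≈ 5075586/480829 = 10.556

10.556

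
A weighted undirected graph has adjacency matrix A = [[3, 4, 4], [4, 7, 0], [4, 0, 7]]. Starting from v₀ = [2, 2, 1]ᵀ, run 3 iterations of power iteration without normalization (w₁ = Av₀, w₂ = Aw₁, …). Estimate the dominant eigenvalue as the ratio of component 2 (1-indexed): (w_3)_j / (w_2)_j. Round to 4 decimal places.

10.5752

w1 = Av₀ = (18, 22, 15)
w2 = Aw1 = (202, 226, 177)
w3 = Aw2 = (2218, 2390, 2047)
Ratio at component: 2390 / 226 = 10.5752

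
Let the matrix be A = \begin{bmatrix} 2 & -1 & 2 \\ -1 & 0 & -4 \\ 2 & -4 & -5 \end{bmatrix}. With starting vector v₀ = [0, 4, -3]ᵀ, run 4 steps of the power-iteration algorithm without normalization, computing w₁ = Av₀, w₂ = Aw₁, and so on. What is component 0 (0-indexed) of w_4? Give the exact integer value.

-320

w1 = Av₀ = (2·0 + (-1)·4 + 2·(-3); (-1)·0 + 0·4 + (-4)·(-3); 2·0 + (-4)·4 + (-5)·(-3)) = (-10, 12, -1)
w2 = Aw1 = (2·(-10) + (-1)·12 + 2·(-1); (-1)·(-10) + 0·12 + (-4)·(-1); 2·(-10) + (-4)·12 + (-5)·(-1)) = (-34, 14, -63)
w3 = Aw2 = (-208, 286, 191)
w4 = Aw3 = (-320, -556, -2515)
The requested component of w4 is -320.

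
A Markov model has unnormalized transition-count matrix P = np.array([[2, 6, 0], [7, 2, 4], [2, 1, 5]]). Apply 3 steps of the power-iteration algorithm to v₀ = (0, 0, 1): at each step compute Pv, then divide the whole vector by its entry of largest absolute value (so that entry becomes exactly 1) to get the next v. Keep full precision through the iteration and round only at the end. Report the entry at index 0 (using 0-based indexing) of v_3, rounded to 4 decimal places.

0.6353

Pv0 = (0.00000, 4.00000, 5.00000); divide by 5.00000 → v1 = (0.00000, 0.80000, 1.00000)
Pv1 = (4.80000, 5.60000, 5.80000); divide by 5.80000 → v2 = (0.82759, 0.96552, 1.00000)
Pv2 = (7.44828, 11.72414, 7.62069); divide by 11.72414 → v3 = (0.63529, 1.00000, 0.65000)
Requested entry of v3: 216/340 = 0.6353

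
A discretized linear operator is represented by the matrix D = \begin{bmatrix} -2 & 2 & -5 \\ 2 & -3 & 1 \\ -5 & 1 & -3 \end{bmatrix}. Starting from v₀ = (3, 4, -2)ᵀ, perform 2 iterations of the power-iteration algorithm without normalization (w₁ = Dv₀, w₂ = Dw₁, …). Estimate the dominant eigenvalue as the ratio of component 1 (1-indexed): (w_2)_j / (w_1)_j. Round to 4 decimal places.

-1.2500

w1 = Dv₀ = (12, -8, -5)
w2 = Dw1 = (-15, 43, -53)
Ratio at component: -15 / 12 = -1.2500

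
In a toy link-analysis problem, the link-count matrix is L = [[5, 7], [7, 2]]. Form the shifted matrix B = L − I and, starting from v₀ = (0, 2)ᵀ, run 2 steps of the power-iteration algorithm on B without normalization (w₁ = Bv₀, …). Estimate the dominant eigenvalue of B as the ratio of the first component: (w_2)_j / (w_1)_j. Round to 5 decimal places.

B = L − I has rows (4, 7); (7, 1)
w1 = Bv₀ = (4·0 + 7·2; 7·0 + 1·2) = (14, 2)
w2 = Bw1 = (4·14 + 7·2; 7·14 + 1·2) = (70, 100)
Ratio: 70/14 = 5.00000

μ ≈ 5.00000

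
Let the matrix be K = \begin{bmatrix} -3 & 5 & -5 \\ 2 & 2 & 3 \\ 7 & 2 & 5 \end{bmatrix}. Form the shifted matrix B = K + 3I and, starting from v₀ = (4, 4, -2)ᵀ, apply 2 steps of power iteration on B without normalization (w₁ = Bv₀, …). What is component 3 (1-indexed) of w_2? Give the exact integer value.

B = K + 3I has rows (0, 5, -5); (2, 5, 3); (7, 2, 8)
w1 = Bv₀ = (30, 22, 20)
w2 = Bw1 = (10, 230, 414)
Requested component of w2: 414

414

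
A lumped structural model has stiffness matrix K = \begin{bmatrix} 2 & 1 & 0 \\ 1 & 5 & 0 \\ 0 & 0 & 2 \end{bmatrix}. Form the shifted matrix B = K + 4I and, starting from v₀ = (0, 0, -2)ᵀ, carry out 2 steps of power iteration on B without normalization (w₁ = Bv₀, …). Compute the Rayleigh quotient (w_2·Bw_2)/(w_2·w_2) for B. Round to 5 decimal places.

6.00000

B = K + 4I has rows (6, 1, 0); (1, 9, 0); (0, 0, 6)
w1 = Bv₀ = (0, 0, -12)
w2 = Bw1 = (0, 0, -72)
Bw2 = (0, 0, -432)
w2·Bw2 = 31104; w2·w2 = 5184; μ ≈ 31104/5184 = 6.00000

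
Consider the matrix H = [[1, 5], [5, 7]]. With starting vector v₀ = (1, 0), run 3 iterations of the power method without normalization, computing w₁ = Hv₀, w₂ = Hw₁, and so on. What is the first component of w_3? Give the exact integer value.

w1 = Hv₀ = (1·1 + 5·0; 5·1 + 7·0) = (1, 5)
w2 = Hw1 = (1·1 + 5·5; 5·1 + 7·5) = (26, 40)
w3 = Hw2 = (226, 410)
The requested component of w3 is 226.

226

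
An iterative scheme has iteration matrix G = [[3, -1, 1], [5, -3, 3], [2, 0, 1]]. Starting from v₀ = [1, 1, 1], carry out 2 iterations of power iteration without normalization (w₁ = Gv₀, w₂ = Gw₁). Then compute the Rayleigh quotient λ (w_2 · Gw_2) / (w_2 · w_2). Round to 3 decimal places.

w1 = Gv₀ = (3·1 + (-1)·1 + 1·1; 5·1 + (-3)·1 + 3·1; 2·1 + 0·1 + 1·1) = (3, 5, 3)
w2 = Gw1 = (3·3 + (-1)·5 + 1·3; 5·3 + (-3)·5 + 3·3; 2·3 + 0·5 + 1·3) = (7, 9, 9)
Gw2 = (21, 35, 23)
w2·Gw2 = 7·21 + 9·35 + 9·23 = 669; w2·w2 = 7·7 + 9·9 + 9·9 = 211
λ ≈ 669/211 = 3.171

λ ≈ 3.171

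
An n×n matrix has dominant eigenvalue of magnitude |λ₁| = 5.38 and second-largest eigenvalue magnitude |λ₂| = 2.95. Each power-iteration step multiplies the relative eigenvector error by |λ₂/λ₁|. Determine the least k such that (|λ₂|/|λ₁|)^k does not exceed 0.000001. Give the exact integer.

|λ₂/λ₁| = 2.95/5.38 = 0.54833
Need k ≥ ln(0.000001) / ln(0.54833) = -13.8155 / -0.6009 ≈ 22.992
Smallest integer k satisfying the bound: 23

23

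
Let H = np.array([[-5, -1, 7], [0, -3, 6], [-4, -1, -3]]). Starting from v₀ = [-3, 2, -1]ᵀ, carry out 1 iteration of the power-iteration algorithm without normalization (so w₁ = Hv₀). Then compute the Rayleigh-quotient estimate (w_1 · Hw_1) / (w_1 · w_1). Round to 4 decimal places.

-4.5645

w1 = Hv₀ = ((-5)·(-3) + (-1)·2 + 7·(-1); 0·(-3) + (-3)·2 + 6·(-1); (-4)·(-3) + (-1)·2 + (-3)·(-1)) = (6, -12, 13)
Hw1 = (73, 114, -51)
w1·Hw1 = 6·73 + (-12)·114 + 13·(-51) = -1593; w1·w1 = 6·6 + (-12)·(-12) + 13·13 = 349
λ ≈ -1593/349 = -4.5645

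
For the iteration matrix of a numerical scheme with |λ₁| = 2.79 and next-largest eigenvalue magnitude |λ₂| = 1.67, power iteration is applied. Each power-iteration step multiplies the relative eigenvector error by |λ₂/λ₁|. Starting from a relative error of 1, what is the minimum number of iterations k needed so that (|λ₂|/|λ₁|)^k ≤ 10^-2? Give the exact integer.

9

|λ₂/λ₁| = 1.67/2.79 = 0.59857
Need k ≥ ln(10^-2) / ln(0.59857) = -4.6052 / -0.5132 ≈ 8.973
Smallest integer k satisfying the bound: 9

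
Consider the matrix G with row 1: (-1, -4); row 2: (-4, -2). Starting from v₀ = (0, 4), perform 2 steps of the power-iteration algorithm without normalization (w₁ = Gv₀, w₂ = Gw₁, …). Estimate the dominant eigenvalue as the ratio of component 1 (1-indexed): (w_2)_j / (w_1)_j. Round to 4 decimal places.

w1 = Gv₀ = (-16, -8)
w2 = Gw1 = (48, 80)
Ratio at component: 48 / -16 = -3.0000

λ ≈ -3.0000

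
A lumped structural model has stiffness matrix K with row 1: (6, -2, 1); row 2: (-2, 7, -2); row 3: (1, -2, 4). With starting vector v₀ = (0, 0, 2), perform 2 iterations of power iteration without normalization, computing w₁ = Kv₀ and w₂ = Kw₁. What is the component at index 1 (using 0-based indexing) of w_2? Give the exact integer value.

w1 = Kv₀ = (6·0 + (-2)·0 + 1·2; (-2)·0 + 7·0 + (-2)·2; 1·0 + (-2)·0 + 4·2) = (2, -4, 8)
w2 = Kw1 = (6·2 + (-2)·(-4) + 1·8; (-2)·2 + 7·(-4) + (-2)·8; 1·2 + (-2)·(-4) + 4·8) = (28, -48, 42)
The requested component of w2 is -48.

-48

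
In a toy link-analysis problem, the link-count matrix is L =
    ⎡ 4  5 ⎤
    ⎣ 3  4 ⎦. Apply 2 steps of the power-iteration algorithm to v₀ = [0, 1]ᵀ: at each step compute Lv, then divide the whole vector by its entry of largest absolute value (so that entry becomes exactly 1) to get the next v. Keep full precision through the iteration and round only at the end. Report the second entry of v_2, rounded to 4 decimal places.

0.7750

Lv0 = (5.00000, 4.00000); divide by 5.00000 → v1 = (1.00000, 0.80000)
Lv1 = (8.00000, 6.20000); divide by 8.00000 → v2 = (1.00000, 0.77500)
Requested entry of v2: 31/40 = 0.7750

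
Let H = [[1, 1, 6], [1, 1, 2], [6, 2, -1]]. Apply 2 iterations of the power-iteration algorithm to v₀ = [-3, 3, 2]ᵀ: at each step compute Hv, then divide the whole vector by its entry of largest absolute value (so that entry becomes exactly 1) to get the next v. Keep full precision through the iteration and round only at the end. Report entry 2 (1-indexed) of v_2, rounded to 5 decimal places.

-0.12766

Hv0 = (12.000000, 4.000000, -14.000000); divide by -14.000000 → v1 = (-0.857143, -0.285714, 1.000000)
Hv1 = (4.857143, 0.857143, -6.714286); divide by -6.714286 → v2 = (-0.723404, -0.127660, 1.000000)
Requested entry of v2: -12/94 = -0.12766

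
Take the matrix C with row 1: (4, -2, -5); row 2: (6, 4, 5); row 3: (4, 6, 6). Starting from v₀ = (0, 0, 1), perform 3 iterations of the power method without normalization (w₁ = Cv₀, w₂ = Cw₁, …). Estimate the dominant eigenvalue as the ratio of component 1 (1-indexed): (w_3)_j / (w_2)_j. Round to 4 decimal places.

λ ≈ 8.5000

w1 = Cv₀ = (4·0 + (-2)·0 + (-5)·1; 6·0 + 4·0 + 5·1; 4·0 + 6·0 + 6·1) = (-5, 5, 6)
w2 = Cw1 = (4·(-5) + (-2)·5 + (-5)·6; 6·(-5) + 4·5 + 5·6; 4·(-5) + 6·5 + 6·6) = (-60, 20, 46)
w3 = Cw2 = (-510, -50, 156)
Ratio at component: -510 / -60 = 8.5000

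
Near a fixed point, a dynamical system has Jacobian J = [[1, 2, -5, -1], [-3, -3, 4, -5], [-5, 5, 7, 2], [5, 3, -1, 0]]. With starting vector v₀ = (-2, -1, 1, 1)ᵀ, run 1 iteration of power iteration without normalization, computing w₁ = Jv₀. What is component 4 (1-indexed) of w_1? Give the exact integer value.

-14

w1 = Jv₀ = (1·(-2) + 2·(-1) + (-5)·1 + (-1)·1; (-3)·(-2) + (-3)·(-1) + 4·1 + (-5)·1; (-5)·(-2) + 5·(-1) + 7·1 + 2·1; 5·(-2) + 3·(-1) + (-1)·1 + 0·1) = (-10, 8, 14, -14)
The requested component of w1 is -14.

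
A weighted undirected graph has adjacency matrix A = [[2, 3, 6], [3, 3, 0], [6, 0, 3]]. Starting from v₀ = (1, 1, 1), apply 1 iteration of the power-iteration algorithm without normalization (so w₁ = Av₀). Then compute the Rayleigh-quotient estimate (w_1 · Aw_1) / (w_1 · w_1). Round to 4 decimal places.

w1 = Av₀ = (2·1 + 3·1 + 6·1; 3·1 + 3·1 + 0·1; 6·1 + 0·1 + 3·1) = (11, 6, 9)
Aw1 = (94, 51, 93)
w1·Aw1 = 11·94 + 6·51 + 9·93 = 2177; w1·w1 = 11·11 + 6·6 + 9·9 = 238
λ ≈ 2177/238 = 9.1471

9.1471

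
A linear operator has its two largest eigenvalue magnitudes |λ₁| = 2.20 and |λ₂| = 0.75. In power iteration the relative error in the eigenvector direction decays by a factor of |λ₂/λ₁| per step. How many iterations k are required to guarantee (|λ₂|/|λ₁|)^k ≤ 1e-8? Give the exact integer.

|λ₂/λ₁| = 0.75/2.20 = 0.34091
Need k ≥ ln(1e-8) / ln(0.34091) = -18.4207 / -1.0761 ≈ 17.117
Smallest integer k satisfying the bound: 18

18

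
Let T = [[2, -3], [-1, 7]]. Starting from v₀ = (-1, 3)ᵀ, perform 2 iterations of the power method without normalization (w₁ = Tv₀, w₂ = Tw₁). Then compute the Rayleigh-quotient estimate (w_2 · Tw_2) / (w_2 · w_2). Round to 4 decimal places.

w1 = Tv₀ = (2·(-1) + (-3)·3; (-1)·(-1) + 7·3) = (-11, 22)
w2 = Tw1 = (2·(-11) + (-3)·22; (-1)·(-11) + 7·22) = (-88, 165)
Tw2 = (-671, 1243)
w2·Tw2 = (-88)·(-671) + 165·1243 = 264143; w2·w2 = (-88)·(-88) + 165·165 = 34969
λ ≈ 264143/34969 = 7.5536

7.5536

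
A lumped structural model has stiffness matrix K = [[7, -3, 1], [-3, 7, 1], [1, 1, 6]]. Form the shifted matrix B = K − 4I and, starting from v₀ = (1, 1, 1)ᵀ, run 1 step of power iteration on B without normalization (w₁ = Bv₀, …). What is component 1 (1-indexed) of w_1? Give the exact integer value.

1

B = K − 4I has rows (3, -3, 1); (-3, 3, 1); (1, 1, 2)
w1 = Bv₀ = (3·1 + (-3)·1 + 1·1; (-3)·1 + 3·1 + 1·1; 1·1 + 1·1 + 2·1) = (1, 1, 4)
Requested component of w1: 1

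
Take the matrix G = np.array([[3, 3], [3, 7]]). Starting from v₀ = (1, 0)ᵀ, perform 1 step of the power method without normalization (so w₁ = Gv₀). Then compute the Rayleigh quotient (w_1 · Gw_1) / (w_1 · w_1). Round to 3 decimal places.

w1 = Gv₀ = (3·1 + 3·0; 3·1 + 7·0) = (3, 3)
Gw1 = (18, 30)
w1·Gw1 = 3·18 + 3·30 = 144; w1·w1 = 3·3 + 3·3 = 18
λ ≈ 144/18 = 8.000

8.000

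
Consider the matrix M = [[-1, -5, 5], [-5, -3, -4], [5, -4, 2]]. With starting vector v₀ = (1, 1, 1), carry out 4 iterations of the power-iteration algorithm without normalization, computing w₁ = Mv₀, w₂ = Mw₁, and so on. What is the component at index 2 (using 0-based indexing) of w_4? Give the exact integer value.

3496

w1 = Mv₀ = ((-1)·1 + (-5)·1 + 5·1; (-5)·1 + (-3)·1 + (-4)·1; 5·1 + (-4)·1 + 2·1) = (-1, -12, 3)
w2 = Mw1 = ((-1)·(-1) + (-5)·(-12) + 5·3; (-5)·(-1) + (-3)·(-12) + (-4)·3; 5·(-1) + (-4)·(-12) + 2·3) = (76, 29, 49)
w3 = Mw2 = (24, -663, 362)
w4 = Mw3 = (5101, 421, 3496)
The requested component of w4 is 3496.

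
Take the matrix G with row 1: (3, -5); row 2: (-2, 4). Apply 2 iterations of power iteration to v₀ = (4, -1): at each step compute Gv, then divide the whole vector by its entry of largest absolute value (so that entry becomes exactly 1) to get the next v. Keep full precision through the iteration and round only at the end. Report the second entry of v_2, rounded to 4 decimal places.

-0.7387

Gv0 = (17.00000, -12.00000); divide by 17.00000 → v1 = (1.00000, -0.70588)
Gv1 = (6.52941, -4.82353); divide by 6.52941 → v2 = (1.00000, -0.73874)
Requested entry of v2: -82/111 = -0.7387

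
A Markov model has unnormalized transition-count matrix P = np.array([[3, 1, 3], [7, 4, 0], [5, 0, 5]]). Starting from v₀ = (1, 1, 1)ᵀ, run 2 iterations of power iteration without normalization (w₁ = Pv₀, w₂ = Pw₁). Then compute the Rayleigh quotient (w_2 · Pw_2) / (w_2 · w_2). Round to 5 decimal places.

8.64900

w1 = Pv₀ = (3·1 + 1·1 + 3·1; 7·1 + 4·1 + 0·1; 5·1 + 0·1 + 5·1) = (7, 11, 10)
w2 = Pw1 = (3·7 + 1·11 + 3·10; 7·7 + 4·11 + 0·10; 5·7 + 0·11 + 5·10) = (62, 93, 85)
Pw2 = (534, 806, 735)
w2·Pw2 = 62·534 + 93·806 + 85·735 = 170541; w2·w2 = 62·62 + 93·93 + 85·85 = 19718
λ ≈ 170541/19718 = 8.64900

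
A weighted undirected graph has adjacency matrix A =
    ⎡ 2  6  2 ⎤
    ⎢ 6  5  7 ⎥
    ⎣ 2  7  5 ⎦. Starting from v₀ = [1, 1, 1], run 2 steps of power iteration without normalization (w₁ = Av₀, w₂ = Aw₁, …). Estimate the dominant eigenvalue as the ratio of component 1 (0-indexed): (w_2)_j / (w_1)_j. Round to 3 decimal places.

13.778

w1 = Av₀ = (2·1 + 6·1 + 2·1; 6·1 + 5·1 + 7·1; 2·1 + 7·1 + 5·1) = (10, 18, 14)
w2 = Aw1 = (2·10 + 6·18 + 2·14; 6·10 + 5·18 + 7·14; 2·10 + 7·18 + 5·14) = (156, 248, 216)
Ratio at component: 248 / 18 = 13.778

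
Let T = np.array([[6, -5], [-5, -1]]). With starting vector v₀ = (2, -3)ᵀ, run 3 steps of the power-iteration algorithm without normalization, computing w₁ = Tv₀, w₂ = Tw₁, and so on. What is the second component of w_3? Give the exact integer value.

-857

w1 = Tv₀ = (27, -7)
w2 = Tw1 = (197, -128)
w3 = Tw2 = (1822, -857)
The requested component of w3 is -857.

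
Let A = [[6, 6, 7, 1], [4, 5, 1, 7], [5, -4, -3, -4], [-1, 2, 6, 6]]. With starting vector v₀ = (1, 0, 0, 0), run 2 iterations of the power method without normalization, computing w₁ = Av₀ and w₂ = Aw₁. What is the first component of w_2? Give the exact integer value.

94

w1 = Av₀ = (6, 4, 5, -1)
w2 = Aw1 = (94, 42, 3, 26)
The requested component of w2 is 94.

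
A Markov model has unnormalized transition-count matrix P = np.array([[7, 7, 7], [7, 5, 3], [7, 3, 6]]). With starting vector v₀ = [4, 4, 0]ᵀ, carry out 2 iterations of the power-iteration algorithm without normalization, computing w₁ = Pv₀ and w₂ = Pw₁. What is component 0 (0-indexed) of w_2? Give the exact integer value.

1008

w1 = Pv₀ = (7·4 + 7·4 + 7·0; 7·4 + 5·4 + 3·0; 7·4 + 3·4 + 6·0) = (56, 48, 40)
w2 = Pw1 = (7·56 + 7·48 + 7·40; 7·56 + 5·48 + 3·40; 7·56 + 3·48 + 6·40) = (1008, 752, 776)
The requested component of w2 is 1008.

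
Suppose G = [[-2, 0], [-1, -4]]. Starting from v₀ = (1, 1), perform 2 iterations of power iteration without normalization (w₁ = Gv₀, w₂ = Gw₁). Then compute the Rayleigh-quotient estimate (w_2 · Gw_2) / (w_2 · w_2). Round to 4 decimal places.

w1 = Gv₀ = (-2, -5)
w2 = Gw1 = (4, 22)
Gw2 = (-8, -92)
w2·Gw2 = 4·(-8) + 22·(-92) = -2056; w2·w2 = 4·4 + 22·22 = 500
λ ≈ -2056/500 = -4.1120

λ ≈ -4.1120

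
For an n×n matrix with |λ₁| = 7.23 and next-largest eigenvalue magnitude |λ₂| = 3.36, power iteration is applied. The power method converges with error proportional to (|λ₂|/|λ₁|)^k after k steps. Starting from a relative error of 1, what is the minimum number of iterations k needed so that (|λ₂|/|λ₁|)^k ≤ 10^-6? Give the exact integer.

|λ₂/λ₁| = 3.36/7.23 = 0.46473
Need k ≥ ln(10^-6) / ln(0.46473) = -13.8155 / -0.7663 ≈ 18.029
Smallest integer k satisfying the bound: 19

19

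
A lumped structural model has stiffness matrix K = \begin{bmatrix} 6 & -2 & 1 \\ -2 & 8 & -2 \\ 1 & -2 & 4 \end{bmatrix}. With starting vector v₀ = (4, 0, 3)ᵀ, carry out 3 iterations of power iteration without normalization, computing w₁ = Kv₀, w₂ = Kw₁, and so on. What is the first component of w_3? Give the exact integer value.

1751

w1 = Kv₀ = (27, -14, 16)
w2 = Kw1 = (206, -198, 119)
w3 = Kw2 = (1751, -2234, 1078)
The requested component of w3 is 1751.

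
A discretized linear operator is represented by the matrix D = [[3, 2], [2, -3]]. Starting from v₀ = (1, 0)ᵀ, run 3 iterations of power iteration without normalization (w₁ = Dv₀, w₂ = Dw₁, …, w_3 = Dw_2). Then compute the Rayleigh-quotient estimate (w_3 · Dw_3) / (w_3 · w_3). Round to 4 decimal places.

w1 = Dv₀ = (3·1 + 2·0; 2·1 + (-3)·0) = (3, 2)
w2 = Dw1 = (3·3 + 2·2; 2·3 + (-3)·2) = (13, 0)
w3 = Dw2 = (39, 26)
Dw3 = (169, 0)
w3·Dw3 = 39·169 + 26·0 = 6591; w3·w3 = 39·39 + 26·26 = 2197
λ ≈ 6591/2197 = 3.0000

3.0000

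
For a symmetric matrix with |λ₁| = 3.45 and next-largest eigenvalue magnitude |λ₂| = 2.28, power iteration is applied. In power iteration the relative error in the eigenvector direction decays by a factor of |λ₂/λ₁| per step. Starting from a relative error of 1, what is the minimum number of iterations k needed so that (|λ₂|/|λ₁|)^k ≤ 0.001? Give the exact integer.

|λ₂/λ₁| = 2.28/3.45 = 0.66087
Need k ≥ ln(0.001) / ln(0.66087) = -6.9078 / -0.4142 ≈ 16.677
Smallest integer k satisfying the bound: 17

17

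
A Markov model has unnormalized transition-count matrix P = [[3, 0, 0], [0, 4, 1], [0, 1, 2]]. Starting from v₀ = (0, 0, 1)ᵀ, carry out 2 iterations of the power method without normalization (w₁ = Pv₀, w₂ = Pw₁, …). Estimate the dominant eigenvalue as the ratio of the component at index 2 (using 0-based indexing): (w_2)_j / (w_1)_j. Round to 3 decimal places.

w1 = Pv₀ = (3·0 + 0·0 + 0·1; 0·0 + 4·0 + 1·1; 0·0 + 1·0 + 2·1) = (0, 1, 2)
w2 = Pw1 = (3·0 + 0·1 + 0·2; 0·0 + 4·1 + 1·2; 0·0 + 1·1 + 2·2) = (0, 6, 5)
Ratio at component: 5 / 2 = 2.500

λ ≈ 2.500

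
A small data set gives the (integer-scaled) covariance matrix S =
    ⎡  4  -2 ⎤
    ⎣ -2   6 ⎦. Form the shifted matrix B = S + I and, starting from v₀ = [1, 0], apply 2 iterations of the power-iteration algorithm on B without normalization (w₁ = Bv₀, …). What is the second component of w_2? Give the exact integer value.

B = S + I has rows (5, -2); (-2, 7)
w1 = Bv₀ = (5, -2)
w2 = Bw1 = (29, -24)
Requested component of w2: -24

-24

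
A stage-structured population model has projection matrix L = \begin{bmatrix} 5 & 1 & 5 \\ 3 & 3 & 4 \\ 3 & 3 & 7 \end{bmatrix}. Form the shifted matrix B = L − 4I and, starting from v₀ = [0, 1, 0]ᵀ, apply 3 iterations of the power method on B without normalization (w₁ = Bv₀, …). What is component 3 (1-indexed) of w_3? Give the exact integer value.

B = L − 4I has rows (1, 1, 5); (3, -1, 4); (3, 3, 3)
w1 = Bv₀ = (1, -1, 3)
w2 = Bw1 = (15, 16, 9)
w3 = Bw2 = (76, 65, 120)
Requested component of w3: 120

120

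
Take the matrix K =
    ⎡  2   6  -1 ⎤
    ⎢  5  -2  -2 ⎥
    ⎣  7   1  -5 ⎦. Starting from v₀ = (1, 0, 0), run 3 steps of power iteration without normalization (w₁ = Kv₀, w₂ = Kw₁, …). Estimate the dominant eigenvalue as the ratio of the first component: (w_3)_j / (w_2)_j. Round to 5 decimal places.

w1 = Kv₀ = (2·1 + 6·0 + (-1)·0; 5·1 + (-2)·0 + (-2)·0; 7·1 + 1·0 + (-5)·0) = (2, 5, 7)
w2 = Kw1 = (2·2 + 6·5 + (-1)·7; 5·2 + (-2)·5 + (-2)·7; 7·2 + 1·5 + (-5)·7) = (27, -14, -16)
w3 = Kw2 = (-14, 195, 255)
Ratio at component: -14 / 27 = -0.51852

-0.51852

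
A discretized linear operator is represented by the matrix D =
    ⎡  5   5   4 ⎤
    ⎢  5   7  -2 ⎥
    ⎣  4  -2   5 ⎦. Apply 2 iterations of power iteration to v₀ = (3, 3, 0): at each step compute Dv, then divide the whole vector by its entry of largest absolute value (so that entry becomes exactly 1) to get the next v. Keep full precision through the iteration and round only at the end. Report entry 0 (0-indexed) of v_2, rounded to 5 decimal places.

Dv0 = (30.000000, 36.000000, 6.000000); divide by 36.000000 → v1 = (0.833333, 1.000000, 0.166667)
Dv1 = (9.833333, 10.833333, 2.166667); divide by 10.833333 → v2 = (0.907692, 1.000000, 0.200000)
Requested entry of v2: 354/390 = 0.90769

0.90769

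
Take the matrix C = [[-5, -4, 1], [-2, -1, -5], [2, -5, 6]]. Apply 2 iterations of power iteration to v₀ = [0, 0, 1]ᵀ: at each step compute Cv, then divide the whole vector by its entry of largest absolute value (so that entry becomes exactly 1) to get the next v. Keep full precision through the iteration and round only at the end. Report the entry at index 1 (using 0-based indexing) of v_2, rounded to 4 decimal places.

-0.4286

Cv0 = (1.00000, -5.00000, 6.00000); divide by 6.00000 → v1 = (0.16667, -0.83333, 1.00000)
Cv1 = (3.50000, -4.50000, 10.50000); divide by 10.50000 → v2 = (0.33333, -0.42857, 1.00000)
Requested entry of v2: -27/63 = -0.4286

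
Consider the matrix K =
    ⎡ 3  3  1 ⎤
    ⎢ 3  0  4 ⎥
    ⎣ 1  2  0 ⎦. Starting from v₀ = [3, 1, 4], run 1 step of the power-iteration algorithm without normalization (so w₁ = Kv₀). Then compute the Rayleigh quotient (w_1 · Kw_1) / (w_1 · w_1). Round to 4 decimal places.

w1 = Kv₀ = (16, 25, 5)
Kw1 = (128, 68, 66)
w1·Kw1 = 16·128 + 25·68 + 5·66 = 4078; w1·w1 = 16·16 + 25·25 + 5·5 = 906
λ ≈ 4078/906 = 4.5011

λ ≈ 4.5011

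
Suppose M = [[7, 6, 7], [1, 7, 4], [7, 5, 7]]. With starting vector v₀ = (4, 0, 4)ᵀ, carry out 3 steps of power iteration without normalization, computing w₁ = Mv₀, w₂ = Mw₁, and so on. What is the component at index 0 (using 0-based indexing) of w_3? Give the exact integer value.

w1 = Mv₀ = (56, 20, 56)
w2 = Mw1 = (904, 420, 884)
w3 = Mw2 = (15036, 7380, 14616)
The requested component of w3 is 15036.

15036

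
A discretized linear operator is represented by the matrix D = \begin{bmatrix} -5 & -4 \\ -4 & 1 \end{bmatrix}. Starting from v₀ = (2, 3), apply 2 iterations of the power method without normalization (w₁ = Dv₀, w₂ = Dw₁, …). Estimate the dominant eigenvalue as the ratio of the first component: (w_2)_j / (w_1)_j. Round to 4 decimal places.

w1 = Dv₀ = ((-5)·2 + (-4)·3; (-4)·2 + 1·3) = (-22, -5)
w2 = Dw1 = ((-5)·(-22) + (-4)·(-5); (-4)·(-22) + 1·(-5)) = (130, 83)
Ratio at component: 130 / -22 = -5.9091

λ ≈ -5.9091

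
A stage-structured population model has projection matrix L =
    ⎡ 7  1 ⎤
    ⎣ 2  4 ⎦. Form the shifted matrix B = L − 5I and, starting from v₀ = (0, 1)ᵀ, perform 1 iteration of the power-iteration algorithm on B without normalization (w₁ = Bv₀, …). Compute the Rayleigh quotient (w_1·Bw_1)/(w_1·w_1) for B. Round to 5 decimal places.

-1.00000

B = L − 5I has rows (2, 1); (2, -1)
w1 = Bv₀ = (2·0 + 1·1; 2·0 + (-1)·1) = (1, -1)
Bw1 = (1, 3)
w1·Bw1 = -2; w1·w1 = 2; μ ≈ -2/2 = -1.00000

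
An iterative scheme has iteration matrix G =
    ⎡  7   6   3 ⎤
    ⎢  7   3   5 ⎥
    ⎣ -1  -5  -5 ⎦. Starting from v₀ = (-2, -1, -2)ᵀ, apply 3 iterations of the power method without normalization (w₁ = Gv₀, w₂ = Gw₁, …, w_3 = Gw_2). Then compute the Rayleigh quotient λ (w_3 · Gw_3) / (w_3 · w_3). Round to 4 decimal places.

w1 = Gv₀ = (7·(-2) + 6·(-1) + 3·(-2); 7·(-2) + 3·(-1) + 5·(-2); (-1)·(-2) + (-5)·(-1) + (-5)·(-2)) = (-26, -27, 17)
w2 = Gw1 = (7·(-26) + 6·(-27) + 3·17; 7·(-26) + 3·(-27) + 5·17; (-1)·(-26) + (-5)·(-27) + (-5)·17) = (-293, -178, 76)
w3 = Gw2 = (-2891, -2205, 803)
Gw3 = (-31058, -22837, 9901)
w3·Gw3 = (-2891)·(-31058) + (-2205)·(-22837) + 803·9901 = 148094766; w3·w3 = (-2891)·(-2891) + (-2205)·(-2205) + 803·803 = 13864715
λ ≈ 148094766/13864715 = 10.6814

λ ≈ 10.6814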